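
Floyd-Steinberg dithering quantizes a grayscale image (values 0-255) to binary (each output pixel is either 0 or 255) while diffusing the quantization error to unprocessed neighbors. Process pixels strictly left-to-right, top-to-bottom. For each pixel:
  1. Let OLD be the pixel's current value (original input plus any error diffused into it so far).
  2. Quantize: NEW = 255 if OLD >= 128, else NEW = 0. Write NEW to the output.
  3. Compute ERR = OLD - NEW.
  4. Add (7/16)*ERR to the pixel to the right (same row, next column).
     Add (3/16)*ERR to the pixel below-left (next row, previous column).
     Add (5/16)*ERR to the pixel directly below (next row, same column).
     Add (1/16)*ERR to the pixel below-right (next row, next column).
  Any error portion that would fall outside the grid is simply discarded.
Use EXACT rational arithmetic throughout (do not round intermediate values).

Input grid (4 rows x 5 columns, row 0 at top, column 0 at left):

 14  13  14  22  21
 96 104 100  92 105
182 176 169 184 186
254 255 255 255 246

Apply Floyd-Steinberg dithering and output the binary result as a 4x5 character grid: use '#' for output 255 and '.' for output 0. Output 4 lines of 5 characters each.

Answer: .....
.#.#.
##.##
#####

Derivation:
(0,0): OLD=14 → NEW=0, ERR=14
(0,1): OLD=153/8 → NEW=0, ERR=153/8
(0,2): OLD=2863/128 → NEW=0, ERR=2863/128
(0,3): OLD=65097/2048 → NEW=0, ERR=65097/2048
(0,4): OLD=1143807/32768 → NEW=0, ERR=1143807/32768
(1,0): OLD=13307/128 → NEW=0, ERR=13307/128
(1,1): OLD=164381/1024 → NEW=255, ERR=-96739/1024
(1,2): OLD=2385953/32768 → NEW=0, ERR=2385953/32768
(1,3): OLD=18577069/131072 → NEW=255, ERR=-14846291/131072
(1,4): OLD=143319271/2097152 → NEW=0, ERR=143319271/2097152
(2,0): OLD=3223951/16384 → NEW=255, ERR=-953969/16384
(2,1): OLD=74005333/524288 → NEW=255, ERR=-59688107/524288
(2,2): OLD=963048383/8388608 → NEW=0, ERR=963048383/8388608
(2,3): OLD=29017222733/134217728 → NEW=255, ERR=-5208297907/134217728
(2,4): OLD=393633437915/2147483648 → NEW=255, ERR=-153974892325/2147483648
(3,0): OLD=1799007071/8388608 → NEW=255, ERR=-340087969/8388608
(3,1): OLD=14735284659/67108864 → NEW=255, ERR=-2377475661/67108864
(3,2): OLD=560462492513/2147483648 → NEW=255, ERR=12854162273/2147483648
(3,3): OLD=1027458037033/4294967296 → NEW=255, ERR=-67758623447/4294967296
(3,4): OLD=14724266456653/68719476736 → NEW=255, ERR=-2799200111027/68719476736
Row 0: .....
Row 1: .#.#.
Row 2: ##.##
Row 3: #####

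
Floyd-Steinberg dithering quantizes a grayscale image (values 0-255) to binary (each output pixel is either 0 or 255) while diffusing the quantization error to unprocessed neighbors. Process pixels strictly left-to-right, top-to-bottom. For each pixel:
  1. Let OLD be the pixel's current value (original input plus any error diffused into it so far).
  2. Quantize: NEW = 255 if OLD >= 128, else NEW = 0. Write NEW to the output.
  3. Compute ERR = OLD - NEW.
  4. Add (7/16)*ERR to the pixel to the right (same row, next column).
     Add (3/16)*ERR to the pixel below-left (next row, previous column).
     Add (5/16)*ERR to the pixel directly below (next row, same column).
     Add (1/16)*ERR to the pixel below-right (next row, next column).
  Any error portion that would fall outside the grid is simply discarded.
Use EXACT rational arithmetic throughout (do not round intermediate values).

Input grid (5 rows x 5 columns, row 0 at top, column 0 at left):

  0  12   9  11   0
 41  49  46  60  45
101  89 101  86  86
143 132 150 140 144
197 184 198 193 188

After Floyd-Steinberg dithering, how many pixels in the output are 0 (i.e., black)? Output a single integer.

(0,0): OLD=0 → NEW=0, ERR=0
(0,1): OLD=12 → NEW=0, ERR=12
(0,2): OLD=57/4 → NEW=0, ERR=57/4
(0,3): OLD=1103/64 → NEW=0, ERR=1103/64
(0,4): OLD=7721/1024 → NEW=0, ERR=7721/1024
(1,0): OLD=173/4 → NEW=0, ERR=173/4
(1,1): OLD=2379/32 → NEW=0, ERR=2379/32
(1,2): OLD=89047/1024 → NEW=0, ERR=89047/1024
(1,3): OLD=433091/4096 → NEW=0, ERR=433091/4096
(1,4): OLD=6205769/65536 → NEW=0, ERR=6205769/65536
(2,0): OLD=65769/512 → NEW=255, ERR=-64791/512
(2,1): OLD=1243171/16384 → NEW=0, ERR=1243171/16384
(2,2): OLD=48717641/262144 → NEW=255, ERR=-18129079/262144
(2,3): OLD=469660971/4194304 → NEW=0, ERR=469660971/4194304
(2,4): OLD=11488320365/67108864 → NEW=255, ERR=-5624439955/67108864
(3,0): OLD=30849545/262144 → NEW=0, ERR=30849545/262144
(3,1): OLD=390744197/2097152 → NEW=255, ERR=-144029563/2097152
(3,2): OLD=8326824087/67108864 → NEW=0, ERR=8326824087/67108864
(3,3): OLD=28083767195/134217728 → NEW=255, ERR=-6141753445/134217728
(3,4): OLD=225030122719/2147483648 → NEW=0, ERR=225030122719/2147483648
(4,0): OLD=7412116215/33554432 → NEW=255, ERR=-1144263945/33554432
(4,1): OLD=191382026087/1073741824 → NEW=255, ERR=-82422139033/1073741824
(4,2): OLD=3269659833225/17179869184 → NEW=255, ERR=-1111206808695/17179869184
(4,3): OLD=48874656086055/274877906944 → NEW=255, ERR=-21219210184665/274877906944
(4,4): OLD=809739240279697/4398046511104 → NEW=255, ERR=-311762620051823/4398046511104
Output grid:
  Row 0: .....  (5 black, running=5)
  Row 1: .....  (5 black, running=10)
  Row 2: #.#.#  (2 black, running=12)
  Row 3: .#.#.  (3 black, running=15)
  Row 4: #####  (0 black, running=15)

Answer: 15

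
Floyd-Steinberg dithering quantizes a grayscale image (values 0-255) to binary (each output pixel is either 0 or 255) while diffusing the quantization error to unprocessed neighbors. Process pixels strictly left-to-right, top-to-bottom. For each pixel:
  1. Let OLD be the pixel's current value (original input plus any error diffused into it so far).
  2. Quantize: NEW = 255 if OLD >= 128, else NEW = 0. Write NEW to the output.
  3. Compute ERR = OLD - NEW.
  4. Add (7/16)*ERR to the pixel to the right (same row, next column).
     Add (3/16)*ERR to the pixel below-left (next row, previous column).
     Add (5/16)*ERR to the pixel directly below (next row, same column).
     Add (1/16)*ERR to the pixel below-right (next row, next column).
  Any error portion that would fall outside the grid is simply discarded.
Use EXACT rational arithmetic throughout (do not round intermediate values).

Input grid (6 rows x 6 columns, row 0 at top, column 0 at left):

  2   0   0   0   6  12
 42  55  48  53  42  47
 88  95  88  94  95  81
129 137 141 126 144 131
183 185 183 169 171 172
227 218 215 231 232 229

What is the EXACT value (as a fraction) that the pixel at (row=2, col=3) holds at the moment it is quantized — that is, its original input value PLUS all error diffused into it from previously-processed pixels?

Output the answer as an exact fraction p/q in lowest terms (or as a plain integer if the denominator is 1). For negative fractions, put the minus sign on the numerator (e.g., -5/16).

Answer: 12675169369/67108864

Derivation:
(0,0): OLD=2 → NEW=0, ERR=2
(0,1): OLD=7/8 → NEW=0, ERR=7/8
(0,2): OLD=49/128 → NEW=0, ERR=49/128
(0,3): OLD=343/2048 → NEW=0, ERR=343/2048
(0,4): OLD=199009/32768 → NEW=0, ERR=199009/32768
(0,5): OLD=7684519/524288 → NEW=0, ERR=7684519/524288
(1,0): OLD=5477/128 → NEW=0, ERR=5477/128
(1,1): OLD=75971/1024 → NEW=0, ERR=75971/1024
(1,2): OLD=2643199/32768 → NEW=0, ERR=2643199/32768
(1,3): OLD=11731667/131072 → NEW=0, ERR=11731667/131072
(1,4): OLD=719870297/8388608 → NEW=0, ERR=719870297/8388608
(1,5): OLD=12013033119/134217728 → NEW=0, ERR=12013033119/134217728
(2,0): OLD=1888785/16384 → NEW=0, ERR=1888785/16384
(2,1): OLD=97737419/524288 → NEW=255, ERR=-35956021/524288
(2,2): OLD=877638433/8388608 → NEW=0, ERR=877638433/8388608
(2,3): OLD=12675169369/67108864 → NEW=255, ERR=-4437590951/67108864
Target (2,3): original=94, with diffused error = 12675169369/67108864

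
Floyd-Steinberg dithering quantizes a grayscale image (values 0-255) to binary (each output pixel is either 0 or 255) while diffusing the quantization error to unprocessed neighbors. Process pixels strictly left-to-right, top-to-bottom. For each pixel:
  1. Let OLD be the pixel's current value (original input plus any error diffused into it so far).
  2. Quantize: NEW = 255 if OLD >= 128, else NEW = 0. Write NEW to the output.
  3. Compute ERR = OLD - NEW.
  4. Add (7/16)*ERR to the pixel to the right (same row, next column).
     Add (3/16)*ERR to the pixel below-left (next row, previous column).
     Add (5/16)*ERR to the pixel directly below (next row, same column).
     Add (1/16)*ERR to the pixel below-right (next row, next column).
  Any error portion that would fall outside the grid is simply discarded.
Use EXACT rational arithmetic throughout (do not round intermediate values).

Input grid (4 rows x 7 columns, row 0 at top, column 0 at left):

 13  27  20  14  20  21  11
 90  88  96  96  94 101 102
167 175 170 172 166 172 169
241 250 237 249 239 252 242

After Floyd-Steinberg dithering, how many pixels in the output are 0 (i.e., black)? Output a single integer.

Answer: 13

Derivation:
(0,0): OLD=13 → NEW=0, ERR=13
(0,1): OLD=523/16 → NEW=0, ERR=523/16
(0,2): OLD=8781/256 → NEW=0, ERR=8781/256
(0,3): OLD=118811/4096 → NEW=0, ERR=118811/4096
(0,4): OLD=2142397/65536 → NEW=0, ERR=2142397/65536
(0,5): OLD=37016875/1048576 → NEW=0, ERR=37016875/1048576
(0,6): OLD=443667501/16777216 → NEW=0, ERR=443667501/16777216
(1,0): OLD=25649/256 → NEW=0, ERR=25649/256
(1,1): OLD=305751/2048 → NEW=255, ERR=-216489/2048
(1,2): OLD=4453411/65536 → NEW=0, ERR=4453411/65536
(1,3): OLD=37504295/262144 → NEW=255, ERR=-29342425/262144
(1,4): OLD=1068328405/16777216 → NEW=0, ERR=1068328405/16777216
(1,5): OLD=19715543013/134217728 → NEW=255, ERR=-14509977627/134217728
(1,6): OLD=139958348747/2147483648 → NEW=0, ERR=139958348747/2147483648
(2,0): OLD=5848749/32768 → NEW=255, ERR=-2507091/32768
(2,1): OLD=133689663/1048576 → NEW=0, ERR=133689663/1048576
(2,2): OLD=3681275773/16777216 → NEW=255, ERR=-596914307/16777216
(2,3): OLD=18473990357/134217728 → NEW=255, ERR=-15751530283/134217728
(2,4): OLD=115200727653/1073741824 → NEW=0, ERR=115200727653/1073741824
(2,5): OLD=6918508058359/34359738368 → NEW=255, ERR=-1843225225481/34359738368
(2,6): OLD=87488269595953/549755813888 → NEW=255, ERR=-52699462945487/549755813888
(3,0): OLD=4043243485/16777216 → NEW=255, ERR=-234946595/16777216
(3,1): OLD=36542518681/134217728 → NEW=255, ERR=2316998041/134217728
(3,2): OLD=235576862299/1073741824 → NEW=255, ERR=-38227302821/1073741824
(3,3): OLD=921883690765/4294967296 → NEW=255, ERR=-173332969715/4294967296
(3,4): OLD=130555042210781/549755813888 → NEW=255, ERR=-9632690330659/549755813888
(3,5): OLD=951306487482599/4398046511104 → NEW=255, ERR=-170195372848921/4398046511104
(3,6): OLD=13493957134371193/70368744177664 → NEW=255, ERR=-4450072630933127/70368744177664
Output grid:
  Row 0: .......  (7 black, running=7)
  Row 1: .#.#.#.  (4 black, running=11)
  Row 2: #.##.##  (2 black, running=13)
  Row 3: #######  (0 black, running=13)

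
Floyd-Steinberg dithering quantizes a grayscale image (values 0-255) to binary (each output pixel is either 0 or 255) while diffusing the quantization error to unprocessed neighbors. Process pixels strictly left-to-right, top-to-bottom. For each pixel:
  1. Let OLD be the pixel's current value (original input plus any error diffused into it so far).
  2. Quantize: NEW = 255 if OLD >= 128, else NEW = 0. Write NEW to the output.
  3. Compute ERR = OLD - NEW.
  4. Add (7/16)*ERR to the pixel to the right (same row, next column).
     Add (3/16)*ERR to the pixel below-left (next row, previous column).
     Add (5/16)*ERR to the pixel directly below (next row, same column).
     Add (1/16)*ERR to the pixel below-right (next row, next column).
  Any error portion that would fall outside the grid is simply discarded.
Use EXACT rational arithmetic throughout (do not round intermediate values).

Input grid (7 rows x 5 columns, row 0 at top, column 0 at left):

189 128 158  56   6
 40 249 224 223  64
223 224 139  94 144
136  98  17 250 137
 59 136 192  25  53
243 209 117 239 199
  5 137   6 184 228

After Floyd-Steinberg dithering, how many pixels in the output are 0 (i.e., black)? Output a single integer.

Answer: 16

Derivation:
(0,0): OLD=189 → NEW=255, ERR=-66
(0,1): OLD=793/8 → NEW=0, ERR=793/8
(0,2): OLD=25775/128 → NEW=255, ERR=-6865/128
(0,3): OLD=66633/2048 → NEW=0, ERR=66633/2048
(0,4): OLD=663039/32768 → NEW=0, ERR=663039/32768
(1,0): OLD=4859/128 → NEW=0, ERR=4859/128
(1,1): OLD=289181/1024 → NEW=255, ERR=28061/1024
(1,2): OLD=7586593/32768 → NEW=255, ERR=-769247/32768
(1,3): OLD=29273453/131072 → NEW=255, ERR=-4149907/131072
(1,4): OLD=122693671/2097152 → NEW=0, ERR=122693671/2097152
(2,0): OLD=3932175/16384 → NEW=255, ERR=-245745/16384
(2,1): OLD=117426005/524288 → NEW=255, ERR=-16267435/524288
(2,2): OLD=955173055/8388608 → NEW=0, ERR=955173055/8388608
(2,3): OLD=19250104397/134217728 → NEW=255, ERR=-14975416243/134217728
(2,4): OLD=239422201563/2147483648 → NEW=0, ERR=239422201563/2147483648
(3,0): OLD=1052729183/8388608 → NEW=0, ERR=1052729183/8388608
(3,1): OLD=10980372275/67108864 → NEW=255, ERR=-6132388045/67108864
(3,2): OLD=-22023078303/2147483648 → NEW=0, ERR=-22023078303/2147483648
(3,3): OLD=1025066331401/4294967296 → NEW=255, ERR=-70150329079/4294967296
(3,4): OLD=10838524705133/68719476736 → NEW=255, ERR=-6684941862547/68719476736
(4,0): OLD=87062770801/1073741824 → NEW=0, ERR=87062770801/1073741824
(4,1): OLD=5114050558001/34359738368 → NEW=255, ERR=-3647682725839/34359738368
(4,2): OLD=73434100344447/549755813888 → NEW=255, ERR=-66753632196993/549755813888
(4,3): OLD=-458345823181007/8796093022208 → NEW=0, ERR=-458345823181007/8796093022208
(4,4): OLD=-171364545418537/140737488355328 → NEW=0, ERR=-171364545418537/140737488355328
(5,0): OLD=136577657925427/549755813888 → NEW=255, ERR=-3610074616013/549755813888
(5,1): OLD=682806771660697/4398046511104 → NEW=255, ERR=-438695088670823/4398046511104
(5,2): OLD=2675420073064609/140737488355328 → NEW=0, ERR=2675420073064609/140737488355328
(5,3): OLD=125659351662265039/562949953421312 → NEW=255, ERR=-17892886460169521/562949953421312
(5,4): OLD=1634421022880315573/9007199254740992 → NEW=255, ERR=-662414787078637387/9007199254740992
(6,0): OLD=-1108644529764669/70368744177664 → NEW=0, ERR=-1108644529764669/70368744177664
(6,1): OLD=229886417988336429/2251799813685248 → NEW=0, ERR=229886417988336429/2251799813685248
(6,2): OLD=1600084790955811903/36028797018963968 → NEW=0, ERR=1600084790955811903/36028797018963968
(6,3): OLD=104279578387027249653/576460752303423488 → NEW=255, ERR=-42717913450345739787/576460752303423488
(6,4): OLD=1573608382650091152371/9223372036854775808 → NEW=255, ERR=-778351486747876678669/9223372036854775808
Output grid:
  Row 0: #.#..  (3 black, running=3)
  Row 1: .###.  (2 black, running=5)
  Row 2: ##.#.  (2 black, running=7)
  Row 3: .#.##  (2 black, running=9)
  Row 4: .##..  (3 black, running=12)
  Row 5: ##.##  (1 black, running=13)
  Row 6: ...##  (3 black, running=16)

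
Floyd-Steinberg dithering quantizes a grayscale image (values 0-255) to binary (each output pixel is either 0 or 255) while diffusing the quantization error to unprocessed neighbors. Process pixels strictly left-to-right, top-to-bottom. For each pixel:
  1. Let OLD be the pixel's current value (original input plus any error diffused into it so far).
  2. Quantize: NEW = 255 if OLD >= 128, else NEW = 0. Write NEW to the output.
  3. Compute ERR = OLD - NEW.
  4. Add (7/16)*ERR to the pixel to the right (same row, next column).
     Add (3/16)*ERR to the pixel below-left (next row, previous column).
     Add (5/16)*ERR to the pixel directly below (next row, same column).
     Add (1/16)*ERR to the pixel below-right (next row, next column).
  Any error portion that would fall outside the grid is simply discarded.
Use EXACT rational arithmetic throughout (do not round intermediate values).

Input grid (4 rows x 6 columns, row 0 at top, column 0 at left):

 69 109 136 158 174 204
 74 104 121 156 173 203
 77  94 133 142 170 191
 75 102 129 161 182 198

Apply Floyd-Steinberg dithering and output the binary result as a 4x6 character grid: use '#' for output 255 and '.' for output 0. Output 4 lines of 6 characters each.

Answer: .#.###
..#.#.
.#.###
.#.#.#

Derivation:
(0,0): OLD=69 → NEW=0, ERR=69
(0,1): OLD=2227/16 → NEW=255, ERR=-1853/16
(0,2): OLD=21845/256 → NEW=0, ERR=21845/256
(0,3): OLD=800083/4096 → NEW=255, ERR=-244397/4096
(0,4): OLD=9692485/65536 → NEW=255, ERR=-7019195/65536
(0,5): OLD=164775139/1048576 → NEW=255, ERR=-102611741/1048576
(1,0): OLD=18905/256 → NEW=0, ERR=18905/256
(1,1): OLD=246639/2048 → NEW=0, ERR=246639/2048
(1,2): OLD=11922843/65536 → NEW=255, ERR=-4788837/65536
(1,3): OLD=23759743/262144 → NEW=0, ERR=23759743/262144
(1,4): OLD=2635794717/16777216 → NEW=255, ERR=-1642395363/16777216
(1,5): OLD=32989776827/268435456 → NEW=0, ERR=32989776827/268435456
(2,0): OLD=4019253/32768 → NEW=0, ERR=4019253/32768
(2,1): OLD=184771095/1048576 → NEW=255, ERR=-82615785/1048576
(2,2): OLD=1681348357/16777216 → NEW=0, ERR=1681348357/16777216
(2,3): OLD=25668631325/134217728 → NEW=255, ERR=-8556889315/134217728
(2,4): OLD=602255668183/4294967296 → NEW=255, ERR=-492960992297/4294967296
(2,5): OLD=11893422043729/68719476736 → NEW=255, ERR=-5630044523951/68719476736
(3,0): OLD=1653524325/16777216 → NEW=0, ERR=1653524325/16777216
(3,1): OLD=19723863297/134217728 → NEW=255, ERR=-14501657343/134217728
(3,2): OLD=103261117523/1073741824 → NEW=0, ERR=103261117523/1073741824
(3,3): OLD=11537586957241/68719476736 → NEW=255, ERR=-5985879610439/68719476736
(3,4): OLD=48750909348633/549755813888 → NEW=0, ERR=48750909348633/549755813888
(3,5): OLD=1794581995865559/8796093022208 → NEW=255, ERR=-448421724797481/8796093022208
Row 0: .#.###
Row 1: ..#.#.
Row 2: .#.###
Row 3: .#.#.#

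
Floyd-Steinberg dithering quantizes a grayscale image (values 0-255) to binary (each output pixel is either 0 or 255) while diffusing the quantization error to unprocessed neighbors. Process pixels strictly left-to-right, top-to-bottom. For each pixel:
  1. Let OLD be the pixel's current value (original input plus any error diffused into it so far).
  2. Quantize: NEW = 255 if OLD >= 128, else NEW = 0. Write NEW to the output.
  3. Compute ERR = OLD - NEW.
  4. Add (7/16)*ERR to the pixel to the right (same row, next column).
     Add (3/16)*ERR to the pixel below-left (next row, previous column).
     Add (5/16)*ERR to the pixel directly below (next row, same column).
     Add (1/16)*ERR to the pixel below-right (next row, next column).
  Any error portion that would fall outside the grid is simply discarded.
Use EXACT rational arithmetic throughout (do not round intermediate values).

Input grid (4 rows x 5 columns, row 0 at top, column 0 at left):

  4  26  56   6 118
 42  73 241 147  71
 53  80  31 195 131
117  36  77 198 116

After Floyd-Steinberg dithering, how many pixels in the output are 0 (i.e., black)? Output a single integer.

Answer: 13

Derivation:
(0,0): OLD=4 → NEW=0, ERR=4
(0,1): OLD=111/4 → NEW=0, ERR=111/4
(0,2): OLD=4361/64 → NEW=0, ERR=4361/64
(0,3): OLD=36671/1024 → NEW=0, ERR=36671/1024
(0,4): OLD=2190009/16384 → NEW=255, ERR=-1987911/16384
(1,0): OLD=3101/64 → NEW=0, ERR=3101/64
(1,1): OLD=59339/512 → NEW=0, ERR=59339/512
(1,2): OLD=5266599/16384 → NEW=255, ERR=1088679/16384
(1,3): OLD=11060571/65536 → NEW=255, ERR=-5651109/65536
(1,4): OLD=-2520143/1048576 → NEW=0, ERR=-2520143/1048576
(2,0): OLD=736233/8192 → NEW=0, ERR=736233/8192
(2,1): OLD=44832915/262144 → NEW=255, ERR=-22013805/262144
(2,2): OLD=25589369/4194304 → NEW=0, ERR=25589369/4194304
(2,3): OLD=11705459291/67108864 → NEW=255, ERR=-5407301029/67108864
(2,4): OLD=96215890365/1073741824 → NEW=0, ERR=96215890365/1073741824
(3,0): OLD=542489433/4194304 → NEW=255, ERR=-527058087/4194304
(3,1): OLD=-1290436251/33554432 → NEW=0, ERR=-1290436251/33554432
(3,2): OLD=44801725287/1073741824 → NEW=0, ERR=44801725287/1073741824
(3,3): OLD=447230080335/2147483648 → NEW=255, ERR=-100378249905/2147483648
(3,4): OLD=4072207172075/34359738368 → NEW=0, ERR=4072207172075/34359738368
Output grid:
  Row 0: ....#  (4 black, running=4)
  Row 1: ..##.  (3 black, running=7)
  Row 2: .#.#.  (3 black, running=10)
  Row 3: #..#.  (3 black, running=13)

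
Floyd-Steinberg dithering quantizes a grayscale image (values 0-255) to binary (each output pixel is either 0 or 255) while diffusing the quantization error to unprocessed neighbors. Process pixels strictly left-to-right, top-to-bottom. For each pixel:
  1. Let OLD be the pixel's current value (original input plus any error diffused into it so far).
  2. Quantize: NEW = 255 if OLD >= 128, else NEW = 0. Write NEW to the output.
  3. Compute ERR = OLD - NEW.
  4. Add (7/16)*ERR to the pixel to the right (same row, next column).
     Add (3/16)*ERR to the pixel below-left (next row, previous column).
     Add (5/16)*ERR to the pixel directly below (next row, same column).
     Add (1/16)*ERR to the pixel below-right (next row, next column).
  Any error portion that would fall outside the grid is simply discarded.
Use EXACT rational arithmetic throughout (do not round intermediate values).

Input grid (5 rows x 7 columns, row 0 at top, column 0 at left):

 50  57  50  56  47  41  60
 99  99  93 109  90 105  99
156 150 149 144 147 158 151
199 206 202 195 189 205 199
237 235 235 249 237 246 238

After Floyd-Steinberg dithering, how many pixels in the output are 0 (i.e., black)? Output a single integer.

(0,0): OLD=50 → NEW=0, ERR=50
(0,1): OLD=631/8 → NEW=0, ERR=631/8
(0,2): OLD=10817/128 → NEW=0, ERR=10817/128
(0,3): OLD=190407/2048 → NEW=0, ERR=190407/2048
(0,4): OLD=2872945/32768 → NEW=0, ERR=2872945/32768
(0,5): OLD=41606423/524288 → NEW=0, ERR=41606423/524288
(0,6): OLD=794561441/8388608 → NEW=0, ERR=794561441/8388608
(1,0): OLD=16565/128 → NEW=255, ERR=-16075/128
(1,1): OLD=89779/1024 → NEW=0, ERR=89779/1024
(1,2): OLD=5902447/32768 → NEW=255, ERR=-2453393/32768
(1,3): OLD=16648547/131072 → NEW=0, ERR=16648547/131072
(1,4): OLD=1624533097/8388608 → NEW=255, ERR=-514561943/8388608
(1,5): OLD=8469299961/67108864 → NEW=0, ERR=8469299961/67108864
(1,6): OLD=202693620087/1073741824 → NEW=255, ERR=-71110545033/1073741824
(2,0): OLD=2182241/16384 → NEW=255, ERR=-1995679/16384
(2,1): OLD=53592955/524288 → NEW=0, ERR=53592955/524288
(2,2): OLD=1674531249/8388608 → NEW=255, ERR=-464563791/8388608
(2,3): OLD=9615593449/67108864 → NEW=255, ERR=-7497166871/67108864
(2,4): OLD=59354679129/536870912 → NEW=0, ERR=59354679129/536870912
(2,5): OLD=3943733271955/17179869184 → NEW=255, ERR=-437133369965/17179869184
(2,6): OLD=34925927546165/274877906944 → NEW=0, ERR=34925927546165/274877906944
(3,0): OLD=1510803217/8388608 → NEW=255, ERR=-628291823/8388608
(3,1): OLD=12561383293/67108864 → NEW=255, ERR=-4551377027/67108864
(3,2): OLD=75411027623/536870912 → NEW=255, ERR=-61491054937/536870912
(3,3): OLD=273261285201/2147483648 → NEW=0, ERR=273261285201/2147483648
(3,4): OLD=73520630215441/274877906944 → NEW=255, ERR=3426763944721/274877906944
(3,5): OLD=512891795572355/2199023255552 → NEW=255, ERR=-47859134593405/2199023255552
(3,6): OLD=8007760134014813/35184372088832 → NEW=255, ERR=-964254748637347/35184372088832
(4,0): OLD=215691008287/1073741824 → NEW=255, ERR=-58113156833/1073741824
(4,1): OLD=2816999315283/17179869184 → NEW=255, ERR=-1563867326637/17179869184
(4,2): OLD=49203786381373/274877906944 → NEW=255, ERR=-20890079889347/274877906944
(4,3): OLD=551283558137263/2199023255552 → NEW=255, ERR=-9467372028497/2199023255552
(4,4): OLD=4272868645454077/17592186044416 → NEW=255, ERR=-213138795872003/17592186044416
(4,5): OLD=129218876170974557/562949953421312 → NEW=255, ERR=-14333361951460003/562949953421312
(4,6): OLD=1953987570621236635/9007199254740992 → NEW=255, ERR=-342848239337716325/9007199254740992
Output grid:
  Row 0: .......  (7 black, running=7)
  Row 1: #.#.#.#  (3 black, running=10)
  Row 2: #.##.#.  (3 black, running=13)
  Row 3: ###.###  (1 black, running=14)
  Row 4: #######  (0 black, running=14)

Answer: 14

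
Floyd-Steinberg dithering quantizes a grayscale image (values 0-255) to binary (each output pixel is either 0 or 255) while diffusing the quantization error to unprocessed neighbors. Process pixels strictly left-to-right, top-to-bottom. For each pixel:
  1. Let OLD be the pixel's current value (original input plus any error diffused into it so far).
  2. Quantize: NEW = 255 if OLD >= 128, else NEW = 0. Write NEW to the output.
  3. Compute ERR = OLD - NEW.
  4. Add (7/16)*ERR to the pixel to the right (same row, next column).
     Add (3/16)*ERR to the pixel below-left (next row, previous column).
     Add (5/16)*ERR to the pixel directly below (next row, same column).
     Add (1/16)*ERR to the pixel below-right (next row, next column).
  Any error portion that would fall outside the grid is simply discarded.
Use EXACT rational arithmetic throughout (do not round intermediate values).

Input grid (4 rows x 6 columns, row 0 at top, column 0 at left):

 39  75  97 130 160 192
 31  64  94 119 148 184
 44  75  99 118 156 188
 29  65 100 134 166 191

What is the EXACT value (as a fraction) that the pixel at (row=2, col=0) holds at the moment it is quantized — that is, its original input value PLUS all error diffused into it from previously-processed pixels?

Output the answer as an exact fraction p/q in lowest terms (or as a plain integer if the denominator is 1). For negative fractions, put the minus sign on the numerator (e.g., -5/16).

Answer: 2672615/32768

Derivation:
(0,0): OLD=39 → NEW=0, ERR=39
(0,1): OLD=1473/16 → NEW=0, ERR=1473/16
(0,2): OLD=35143/256 → NEW=255, ERR=-30137/256
(0,3): OLD=321521/4096 → NEW=0, ERR=321521/4096
(0,4): OLD=12736407/65536 → NEW=255, ERR=-3975273/65536
(0,5): OLD=173499681/1048576 → NEW=255, ERR=-93887199/1048576
(1,0): OLD=15475/256 → NEW=0, ERR=15475/256
(1,1): OLD=203941/2048 → NEW=0, ERR=203941/2048
(1,2): OLD=7946249/65536 → NEW=0, ERR=7946249/65536
(1,3): OLD=46621269/262144 → NEW=255, ERR=-20225451/262144
(1,4): OLD=1399341279/16777216 → NEW=0, ERR=1399341279/16777216
(1,5): OLD=50658867049/268435456 → NEW=255, ERR=-17792174231/268435456
(2,0): OLD=2672615/32768 → NEW=0, ERR=2672615/32768
Target (2,0): original=44, with diffused error = 2672615/32768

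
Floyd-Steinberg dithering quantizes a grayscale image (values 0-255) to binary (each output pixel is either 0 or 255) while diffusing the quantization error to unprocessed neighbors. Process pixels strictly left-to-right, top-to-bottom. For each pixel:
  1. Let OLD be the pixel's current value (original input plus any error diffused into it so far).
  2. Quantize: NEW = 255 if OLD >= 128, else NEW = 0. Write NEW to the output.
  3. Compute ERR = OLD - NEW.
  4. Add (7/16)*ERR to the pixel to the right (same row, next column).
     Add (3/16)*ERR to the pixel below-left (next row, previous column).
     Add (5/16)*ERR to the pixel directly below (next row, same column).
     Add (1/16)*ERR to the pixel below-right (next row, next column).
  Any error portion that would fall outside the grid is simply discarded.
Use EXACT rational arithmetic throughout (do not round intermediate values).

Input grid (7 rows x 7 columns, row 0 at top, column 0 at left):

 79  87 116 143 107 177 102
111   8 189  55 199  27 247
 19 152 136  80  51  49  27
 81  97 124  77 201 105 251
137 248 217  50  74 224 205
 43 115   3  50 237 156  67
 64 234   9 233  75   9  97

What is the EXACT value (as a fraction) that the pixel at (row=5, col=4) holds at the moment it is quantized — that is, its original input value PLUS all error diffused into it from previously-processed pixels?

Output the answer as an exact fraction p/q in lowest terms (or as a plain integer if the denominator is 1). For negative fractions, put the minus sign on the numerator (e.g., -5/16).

Answer: 5723991341854505693/18014398509481984

Derivation:
(0,0): OLD=79 → NEW=0, ERR=79
(0,1): OLD=1945/16 → NEW=0, ERR=1945/16
(0,2): OLD=43311/256 → NEW=255, ERR=-21969/256
(0,3): OLD=431945/4096 → NEW=0, ERR=431945/4096
(0,4): OLD=10035967/65536 → NEW=255, ERR=-6675713/65536
(0,5): OLD=138867961/1048576 → NEW=255, ERR=-128518919/1048576
(0,6): OLD=811643599/16777216 → NEW=0, ERR=811643599/16777216
(1,0): OLD=40571/256 → NEW=255, ERR=-24709/256
(1,1): OLD=-15139/2048 → NEW=0, ERR=-15139/2048
(1,2): OLD=12210593/65536 → NEW=255, ERR=-4501087/65536
(1,3): OLD=8767117/262144 → NEW=0, ERR=8767117/262144
(1,4): OLD=2775109383/16777216 → NEW=255, ERR=-1503080697/16777216
(1,5): OLD=-6414686409/134217728 → NEW=0, ERR=-6414686409/134217728
(1,6): OLD=501540978521/2147483648 → NEW=255, ERR=-46067351719/2147483648
(2,0): OLD=-411185/32768 → NEW=0, ERR=-411185/32768
(2,1): OLD=131375957/1048576 → NEW=0, ERR=131375957/1048576
(2,2): OLD=2938700351/16777216 → NEW=255, ERR=-1339489729/16777216
(2,3): OLD=4621182727/134217728 → NEW=0, ERR=4621182727/134217728
(2,4): OLD=33495710967/1073741824 → NEW=0, ERR=33495710967/1073741824
(2,5): OLD=1308795836477/34359738368 → NEW=0, ERR=1308795836477/34359738368
(2,6): OLD=18677429972091/549755813888 → NEW=0, ERR=18677429972091/549755813888
(3,0): OLD=1687292767/16777216 → NEW=0, ERR=1687292767/16777216
(3,1): OLD=22065184627/134217728 → NEW=255, ERR=-12160336013/134217728
(3,2): OLD=79132850889/1073741824 → NEW=0, ERR=79132850889/1073741824
(3,3): OLD=519096745679/4294967296 → NEW=0, ERR=519096745679/4294967296
(3,4): OLD=150039060391775/549755813888 → NEW=255, ERR=9851327850335/549755813888
(3,5): OLD=585217411566861/4398046511104 → NEW=255, ERR=-536284448764659/4398046511104
(3,6): OLD=14823186713193747/70368744177664 → NEW=255, ERR=-3120843052110573/70368744177664
(4,0): OLD=325215962417/2147483648 → NEW=255, ERR=-222392367823/2147483648
(4,1): OLD=6682412238973/34359738368 → NEW=255, ERR=-2079321044867/34359738368
(4,2): OLD=126748296318835/549755813888 → NEW=255, ERR=-13439436222605/549755813888
(4,3): OLD=374010258996449/4398046511104 → NEW=0, ERR=374010258996449/4398046511104
(4,4): OLD=3571056858708499/35184372088832 → NEW=0, ERR=3571056858708499/35184372088832
(4,5): OLD=251192060062005203/1125899906842624 → NEW=255, ERR=-35912416182863917/1125899906842624
(4,6): OLD=3054608518111160757/18014398509481984 → NEW=255, ERR=-1539063101806745163/18014398509481984
(5,0): OLD=-389852563257/549755813888 → NEW=0, ERR=-389852563257/549755813888
(5,1): OLD=372612645595629/4398046511104 → NEW=0, ERR=372612645595629/4398046511104
(5,2): OLD=1568847493022283/35184372088832 → NEW=0, ERR=1568847493022283/35184372088832
(5,3): OLD=31971443569979159/281474976710656 → NEW=0, ERR=31971443569979159/281474976710656
(5,4): OLD=5723991341854505693/18014398509481984 → NEW=255, ERR=1130319721936599773/18014398509481984
Target (5,4): original=237, with diffused error = 5723991341854505693/18014398509481984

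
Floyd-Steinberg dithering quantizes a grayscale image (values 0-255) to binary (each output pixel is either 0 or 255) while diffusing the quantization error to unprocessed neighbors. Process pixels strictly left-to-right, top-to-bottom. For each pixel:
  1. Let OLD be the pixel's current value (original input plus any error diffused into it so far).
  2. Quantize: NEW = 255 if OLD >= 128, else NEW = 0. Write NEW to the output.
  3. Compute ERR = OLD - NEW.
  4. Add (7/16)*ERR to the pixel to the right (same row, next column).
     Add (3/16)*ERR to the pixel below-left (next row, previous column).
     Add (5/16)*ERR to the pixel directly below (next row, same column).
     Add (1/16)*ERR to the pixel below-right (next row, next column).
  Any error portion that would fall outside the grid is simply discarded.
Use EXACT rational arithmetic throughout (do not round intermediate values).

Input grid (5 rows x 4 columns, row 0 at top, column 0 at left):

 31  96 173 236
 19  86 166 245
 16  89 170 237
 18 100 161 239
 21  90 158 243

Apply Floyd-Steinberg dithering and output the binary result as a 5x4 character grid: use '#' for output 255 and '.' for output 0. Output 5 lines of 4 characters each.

Answer: ..##
.#.#
..##
.#.#
..##

Derivation:
(0,0): OLD=31 → NEW=0, ERR=31
(0,1): OLD=1753/16 → NEW=0, ERR=1753/16
(0,2): OLD=56559/256 → NEW=255, ERR=-8721/256
(0,3): OLD=905609/4096 → NEW=255, ERR=-138871/4096
(1,0): OLD=12603/256 → NEW=0, ERR=12603/256
(1,1): OLD=281245/2048 → NEW=255, ERR=-240995/2048
(1,2): OLD=6839521/65536 → NEW=0, ERR=6839521/65536
(1,3): OLD=291435511/1048576 → NEW=255, ERR=24048631/1048576
(2,0): OLD=305423/32768 → NEW=0, ERR=305423/32768
(2,1): OLD=82784917/1048576 → NEW=0, ERR=82784917/1048576
(2,2): OLD=490942409/2097152 → NEW=255, ERR=-43831351/2097152
(2,3): OLD=8104931909/33554432 → NEW=255, ERR=-451448251/33554432
(3,0): OLD=599212319/16777216 → NEW=0, ERR=599212319/16777216
(3,1): OLD=36765249345/268435456 → NEW=255, ERR=-31685791935/268435456
(3,2): OLD=451995307199/4294967296 → NEW=0, ERR=451995307199/4294967296
(3,3): OLD=19209228602809/68719476736 → NEW=255, ERR=1685762035129/68719476736
(4,0): OLD=43073922931/4294967296 → NEW=0, ERR=43073922931/4294967296
(4,1): OLD=2730395643609/34359738368 → NEW=0, ERR=2730395643609/34359738368
(4,2): OLD=245053724145081/1099511627776 → NEW=255, ERR=-35321740937799/1099511627776
(4,3): OLD=4278220783681759/17592186044416 → NEW=255, ERR=-207786657644321/17592186044416
Row 0: ..##
Row 1: .#.#
Row 2: ..##
Row 3: .#.#
Row 4: ..##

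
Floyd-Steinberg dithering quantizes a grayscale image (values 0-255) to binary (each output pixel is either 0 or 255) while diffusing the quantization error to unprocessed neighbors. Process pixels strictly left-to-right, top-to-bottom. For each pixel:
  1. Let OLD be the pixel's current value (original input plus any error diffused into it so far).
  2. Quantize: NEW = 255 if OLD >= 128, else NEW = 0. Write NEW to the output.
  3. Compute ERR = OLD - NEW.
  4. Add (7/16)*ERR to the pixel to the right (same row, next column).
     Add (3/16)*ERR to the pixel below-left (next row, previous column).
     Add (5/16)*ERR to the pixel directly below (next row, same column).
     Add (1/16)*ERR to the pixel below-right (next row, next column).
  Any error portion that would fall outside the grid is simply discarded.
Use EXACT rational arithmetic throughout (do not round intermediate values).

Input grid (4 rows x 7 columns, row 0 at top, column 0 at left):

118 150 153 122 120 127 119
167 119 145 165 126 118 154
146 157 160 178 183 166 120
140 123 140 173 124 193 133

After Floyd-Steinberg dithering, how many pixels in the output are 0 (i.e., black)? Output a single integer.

(0,0): OLD=118 → NEW=0, ERR=118
(0,1): OLD=1613/8 → NEW=255, ERR=-427/8
(0,2): OLD=16595/128 → NEW=255, ERR=-16045/128
(0,3): OLD=137541/2048 → NEW=0, ERR=137541/2048
(0,4): OLD=4894947/32768 → NEW=255, ERR=-3460893/32768
(0,5): OLD=42358325/524288 → NEW=0, ERR=42358325/524288
(0,6): OLD=1294752627/8388608 → NEW=255, ERR=-844342413/8388608
(1,0): OLD=24815/128 → NEW=255, ERR=-7825/128
(1,1): OLD=60873/1024 → NEW=0, ERR=60873/1024
(1,2): OLD=4623293/32768 → NEW=255, ERR=-3732547/32768
(1,3): OLD=14223193/131072 → NEW=0, ERR=14223193/131072
(1,4): OLD=1340628043/8388608 → NEW=255, ERR=-798466997/8388608
(1,5): OLD=5109036539/67108864 → NEW=0, ERR=5109036539/67108864
(1,6): OLD=172767665749/1073741824 → NEW=255, ERR=-101036499371/1073741824
(2,0): OLD=2261683/16384 → NEW=255, ERR=-1916237/16384
(2,1): OLD=52024737/524288 → NEW=0, ERR=52024737/524288
(2,2): OLD=1609591971/8388608 → NEW=255, ERR=-529503069/8388608
(2,3): OLD=10692361419/67108864 → NEW=255, ERR=-6420398901/67108864
(2,4): OLD=71111333019/536870912 → NEW=255, ERR=-65790749541/536870912
(2,5): OLD=1934197440361/17179869184 → NEW=0, ERR=1934197440361/17179869184
(2,6): OLD=39749724320111/274877906944 → NEW=255, ERR=-30344141950609/274877906944
(3,0): OLD=1023881411/8388608 → NEW=0, ERR=1023881411/8388608
(3,1): OLD=12634153415/67108864 → NEW=255, ERR=-4478606905/67108864
(3,2): OLD=42595726949/536870912 → NEW=0, ERR=42595726949/536870912
(3,3): OLD=324038092995/2147483648 → NEW=255, ERR=-223570237245/2147483648
(3,4): OLD=15197377451203/274877906944 → NEW=0, ERR=15197377451203/274877906944
(3,5): OLD=492611562206777/2199023255552 → NEW=255, ERR=-68139367958983/2199023255552
(3,6): OLD=3236357506443623/35184372088832 → NEW=0, ERR=3236357506443623/35184372088832
Output grid:
  Row 0: .##.#.#  (3 black, running=3)
  Row 1: #.#.#.#  (3 black, running=6)
  Row 2: #.###.#  (2 black, running=8)
  Row 3: .#.#.#.  (4 black, running=12)

Answer: 12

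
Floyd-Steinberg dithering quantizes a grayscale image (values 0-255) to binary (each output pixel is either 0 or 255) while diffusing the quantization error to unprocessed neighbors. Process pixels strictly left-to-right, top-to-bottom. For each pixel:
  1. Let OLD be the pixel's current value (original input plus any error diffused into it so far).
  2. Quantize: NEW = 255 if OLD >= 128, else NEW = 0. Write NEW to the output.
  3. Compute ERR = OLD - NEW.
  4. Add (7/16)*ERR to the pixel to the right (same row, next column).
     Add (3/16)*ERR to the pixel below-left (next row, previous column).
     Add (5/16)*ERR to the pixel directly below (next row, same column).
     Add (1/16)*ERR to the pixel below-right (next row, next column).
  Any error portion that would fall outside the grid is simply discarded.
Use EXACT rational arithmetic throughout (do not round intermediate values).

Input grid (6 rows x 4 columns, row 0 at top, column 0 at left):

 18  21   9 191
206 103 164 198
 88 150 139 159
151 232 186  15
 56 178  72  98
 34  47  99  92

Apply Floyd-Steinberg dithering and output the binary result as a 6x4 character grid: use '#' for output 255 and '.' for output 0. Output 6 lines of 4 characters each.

Answer: ...#
#.##
.#.#
###.
.#..
...#

Derivation:
(0,0): OLD=18 → NEW=0, ERR=18
(0,1): OLD=231/8 → NEW=0, ERR=231/8
(0,2): OLD=2769/128 → NEW=0, ERR=2769/128
(0,3): OLD=410551/2048 → NEW=255, ERR=-111689/2048
(1,0): OLD=27781/128 → NEW=255, ERR=-4859/128
(1,1): OLD=103011/1024 → NEW=0, ERR=103011/1024
(1,2): OLD=6761695/32768 → NEW=255, ERR=-1594145/32768
(1,3): OLD=84423753/524288 → NEW=255, ERR=-49269687/524288
(2,0): OLD=1556465/16384 → NEW=0, ERR=1556465/16384
(2,1): OLD=110889131/524288 → NEW=255, ERR=-22804309/524288
(2,2): OLD=97973415/1048576 → NEW=0, ERR=97973415/1048576
(2,3): OLD=2809681739/16777216 → NEW=255, ERR=-1468508341/16777216
(3,0): OLD=1447301281/8388608 → NEW=255, ERR=-691793759/8388608
(3,1): OLD=27619883903/134217728 → NEW=255, ERR=-6605636737/134217728
(3,2): OLD=374813383681/2147483648 → NEW=255, ERR=-172794946559/2147483648
(3,3): OLD=-1433364334713/34359738368 → NEW=0, ERR=-1433364334713/34359738368
(4,0): OLD=45098673357/2147483648 → NEW=0, ERR=45098673357/2147483648
(4,1): OLD=2603894581031/17179869184 → NEW=255, ERR=-1776972060889/17179869184
(4,2): OLD=-5109921986041/549755813888 → NEW=0, ERR=-5109921986041/549755813888
(4,3): OLD=667343009177953/8796093022208 → NEW=0, ERR=667343009177953/8796093022208
(5,0): OLD=5818879587709/274877906944 → NEW=0, ERR=5818879587709/274877906944
(5,1): OLD=206780650950731/8796093022208 → NEW=0, ERR=206780650950731/8796093022208
(5,2): OLD=501996921165875/4398046511104 → NEW=0, ERR=501996921165875/4398046511104
(5,3): OLD=23230762119125535/140737488355328 → NEW=255, ERR=-12657297411483105/140737488355328
Row 0: ...#
Row 1: #.##
Row 2: .#.#
Row 3: ###.
Row 4: .#..
Row 5: ...#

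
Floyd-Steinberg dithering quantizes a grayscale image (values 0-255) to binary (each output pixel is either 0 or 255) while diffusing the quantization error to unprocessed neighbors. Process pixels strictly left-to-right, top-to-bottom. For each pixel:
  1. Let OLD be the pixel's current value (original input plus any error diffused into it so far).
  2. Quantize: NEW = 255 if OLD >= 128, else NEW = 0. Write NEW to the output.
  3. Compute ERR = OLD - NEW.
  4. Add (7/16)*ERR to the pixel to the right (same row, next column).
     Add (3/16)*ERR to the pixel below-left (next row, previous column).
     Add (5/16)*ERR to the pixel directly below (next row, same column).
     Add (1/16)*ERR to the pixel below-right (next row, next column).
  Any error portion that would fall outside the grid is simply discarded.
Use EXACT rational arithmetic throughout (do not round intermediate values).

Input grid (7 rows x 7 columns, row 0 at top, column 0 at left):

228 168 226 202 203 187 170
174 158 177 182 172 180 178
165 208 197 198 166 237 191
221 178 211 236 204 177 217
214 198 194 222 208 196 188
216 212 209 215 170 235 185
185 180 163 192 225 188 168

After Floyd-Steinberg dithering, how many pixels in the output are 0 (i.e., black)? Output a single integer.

(0,0): OLD=228 → NEW=255, ERR=-27
(0,1): OLD=2499/16 → NEW=255, ERR=-1581/16
(0,2): OLD=46789/256 → NEW=255, ERR=-18491/256
(0,3): OLD=697955/4096 → NEW=255, ERR=-346525/4096
(0,4): OLD=10878133/65536 → NEW=255, ERR=-5833547/65536
(0,5): OLD=155248883/1048576 → NEW=255, ERR=-112137997/1048576
(0,6): OLD=2067160741/16777216 → NEW=0, ERR=2067160741/16777216
(1,0): OLD=37641/256 → NEW=255, ERR=-27639/256
(1,1): OLD=132415/2048 → NEW=0, ERR=132415/2048
(1,2): OLD=10530091/65536 → NEW=255, ERR=-6181589/65536
(1,3): OLD=24403343/262144 → NEW=0, ERR=24403343/262144
(1,4): OLD=2677166605/16777216 → NEW=255, ERR=-1601023475/16777216
(1,5): OLD=16424136093/134217728 → NEW=0, ERR=16424136093/134217728
(1,6): OLD=565553808019/2147483648 → NEW=255, ERR=17945477779/2147483648
(2,0): OLD=4698405/32768 → NEW=255, ERR=-3657435/32768
(2,1): OLD=162465767/1048576 → NEW=255, ERR=-104921113/1048576
(2,2): OLD=2436773237/16777216 → NEW=255, ERR=-1841416843/16777216
(2,3): OLD=20841907469/134217728 → NEW=255, ERR=-13383613171/134217728
(2,4): OLD=130261487133/1073741824 → NEW=0, ERR=130261487133/1073741824
(2,5): OLD=11129755129055/34359738368 → NEW=255, ERR=2368021845215/34359738368
(2,6): OLD=127219730431241/549755813888 → NEW=255, ERR=-12968002110199/549755813888
(3,0): OLD=2807811797/16777216 → NEW=255, ERR=-1470378283/16777216
(3,1): OLD=10849158449/134217728 → NEW=0, ERR=10849158449/134217728
(3,2): OLD=200912871587/1073741824 → NEW=255, ERR=-72891293533/1073741824
(3,3): OLD=820449832325/4294967296 → NEW=255, ERR=-274766828155/4294967296
(3,4): OLD=121282942161621/549755813888 → NEW=255, ERR=-18904790379819/549755813888
(3,5): OLD=820903277485391/4398046511104 → NEW=255, ERR=-300598582846129/4398046511104
(3,6): OLD=12950214118409745/70368744177664 → NEW=255, ERR=-4993815646894575/70368744177664
(4,0): OLD=433293844699/2147483648 → NEW=255, ERR=-114314485541/2147483648
(4,1): OLD=6245403292575/34359738368 → NEW=255, ERR=-2516329991265/34359738368
(4,2): OLD=73558691677361/549755813888 → NEW=255, ERR=-66629040864079/549755813888
(4,3): OLD=608221940717035/4398046511104 → NEW=255, ERR=-513279919614485/4398046511104
(4,4): OLD=4552195377945425/35184372088832 → NEW=255, ERR=-4419819504706735/35184372088832
(4,5): OLD=117349761938269137/1125899906842624 → NEW=0, ERR=117349761938269137/1125899906842624
(4,6): OLD=3731696764390321927/18014398509481984 → NEW=255, ERR=-861974855527583993/18014398509481984
(5,0): OLD=102053106982733/549755813888 → NEW=255, ERR=-38134625558707/549755813888
(5,1): OLD=583685655802607/4398046511104 → NEW=255, ERR=-537816204528913/4398046511104
(5,2): OLD=3207631234570425/35184372088832 → NEW=0, ERR=3207631234570425/35184372088832
(5,3): OLD=52716372356787197/281474976710656 → NEW=255, ERR=-19059746704430083/281474976710656
(5,4): OLD=2042253344528316607/18014398509481984 → NEW=0, ERR=2042253344528316607/18014398509481984
(5,5): OLD=43284510304709703375/144115188075855872 → NEW=255, ERR=6535137345366456015/144115188075855872
(5,6): OLD=452868693429093663041/2305843009213693952 → NEW=255, ERR=-135121273920398294719/2305843009213693952
(6,0): OLD=9879384036932821/70368744177664 → NEW=255, ERR=-8064645728371499/70368744177664
(6,1): OLD=117548722106666841/1125899906842624 → NEW=0, ERR=117548722106666841/1125899906842624
(6,2): OLD=3906011100510936555/18014398509481984 → NEW=255, ERR=-687660519406969365/18014398509481984
(6,3): OLD=26098278432773625077/144115188075855872 → NEW=255, ERR=-10651094526569622283/144115188075855872
(6,4): OLD=66974246361457201631/288230376151711744 → NEW=255, ERR=-6524499557229293089/288230376151711744
(6,5): OLD=6949459390477697117371/36893488147419103232 → NEW=255, ERR=-2458380087114174206789/36893488147419103232
(6,6): OLD=72824328777245279202413/590295810358705651712 → NEW=0, ERR=72824328777245279202413/590295810358705651712
Output grid:
  Row 0: ######.  (1 black, running=1)
  Row 1: #.#.#.#  (3 black, running=4)
  Row 2: ####.##  (1 black, running=5)
  Row 3: #.#####  (1 black, running=6)
  Row 4: #####.#  (1 black, running=7)
  Row 5: ##.#.##  (2 black, running=9)
  Row 6: #.####.  (2 black, running=11)

Answer: 11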